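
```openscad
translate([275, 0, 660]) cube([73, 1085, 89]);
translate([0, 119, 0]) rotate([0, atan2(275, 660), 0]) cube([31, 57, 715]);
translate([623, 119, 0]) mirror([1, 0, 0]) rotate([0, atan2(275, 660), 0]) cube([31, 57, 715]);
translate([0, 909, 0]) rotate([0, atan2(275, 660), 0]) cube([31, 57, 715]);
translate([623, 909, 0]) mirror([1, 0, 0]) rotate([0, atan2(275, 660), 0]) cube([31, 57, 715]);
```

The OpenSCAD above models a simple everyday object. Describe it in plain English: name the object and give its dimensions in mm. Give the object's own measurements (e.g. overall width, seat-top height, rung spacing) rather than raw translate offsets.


A sawhorse. A 73×1085×89 mm beam (x, y, z) sits on two A-frame leg pairs. Each pair is two raked legs of 31×57 mm section (57 mm along y) splaying symmetrically in x. Each leg rises 660 mm vertically over 275 mm of horizontal reach and is 715 mm long along its own axis. Every leg's outer bottom edge rests on the floor and its outer top edge meets a bottom edge of the beam — the left legs (tilting toward +x) meet the beam's −x bottom edge, the right legs (their mirror images, tilting toward −x) meet its +x bottom edge — so the leg tops tuck under the beam, the beam's underside is 660 mm above the floor, and the feet are 623 mm apart outside-to-outside with the beam centred between them. The two leg pairs are set in 119 mm from either end of the beam.


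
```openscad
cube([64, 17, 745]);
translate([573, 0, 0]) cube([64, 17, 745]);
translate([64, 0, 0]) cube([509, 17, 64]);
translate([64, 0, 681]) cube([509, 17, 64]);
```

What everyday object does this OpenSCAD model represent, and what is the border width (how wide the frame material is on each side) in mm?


A picture frame. The border width is 64 mm.

Four thin pieces enclosing a rectangular opening — a picture frame. The two full-height stiles are 745 mm tall; the top rail sits at z = 681 and is 64 mm tall, so the border above the opening is 745 − 681 = 64 mm, matching the stile x-width.


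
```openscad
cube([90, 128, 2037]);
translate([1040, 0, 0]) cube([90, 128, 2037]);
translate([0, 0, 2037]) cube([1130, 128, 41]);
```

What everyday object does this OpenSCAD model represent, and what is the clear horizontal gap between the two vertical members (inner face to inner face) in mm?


A door frame. The clear opening width is 950 mm.

Two 2037 mm tall posts with a header on top — a door frame. The left jamb is 90 mm wide at x = 0; the right jamb starts at x = 1040. The clear opening is 1040 − 90 = 950 mm.


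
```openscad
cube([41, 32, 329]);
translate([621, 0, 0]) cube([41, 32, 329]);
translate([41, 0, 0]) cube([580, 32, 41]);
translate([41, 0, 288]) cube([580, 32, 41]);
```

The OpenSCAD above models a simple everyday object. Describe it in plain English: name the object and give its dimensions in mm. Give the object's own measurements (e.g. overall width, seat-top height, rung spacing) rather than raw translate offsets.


A rectangular picture frame lying in the x–z plane (depth along y). The opening is 580 mm wide (x) by 247 mm tall (z), surrounded by a border 41 mm wide on all four sides. The frame is 32 mm deep and is made of two full-height vertical stiles with two horizontal rails fitted between them.


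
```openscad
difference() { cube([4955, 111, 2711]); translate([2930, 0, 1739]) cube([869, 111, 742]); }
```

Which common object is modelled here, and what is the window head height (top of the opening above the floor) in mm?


A wall with a window opening. The window head height is 2481 mm.

A wall with a rectangular opening subtracted — a window. Sill at z = 1739, opening 742 mm tall, so the head is at 1739 + 742 = 2481 mm.


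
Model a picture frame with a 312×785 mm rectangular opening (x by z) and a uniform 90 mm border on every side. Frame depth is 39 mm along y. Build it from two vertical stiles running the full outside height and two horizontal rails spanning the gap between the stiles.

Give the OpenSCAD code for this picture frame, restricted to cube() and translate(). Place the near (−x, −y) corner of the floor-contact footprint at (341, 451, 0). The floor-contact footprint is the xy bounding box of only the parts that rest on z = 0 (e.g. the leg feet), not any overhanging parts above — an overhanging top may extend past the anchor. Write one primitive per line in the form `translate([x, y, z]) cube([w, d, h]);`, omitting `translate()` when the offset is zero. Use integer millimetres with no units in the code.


translate([341, 451, 0]) cube([90, 39, 965]);
translate([743, 451, 0]) cube([90, 39, 965]);
translate([431, 451, 0]) cube([312, 39, 90]);
translate([431, 451, 875]) cube([312, 39, 90]);


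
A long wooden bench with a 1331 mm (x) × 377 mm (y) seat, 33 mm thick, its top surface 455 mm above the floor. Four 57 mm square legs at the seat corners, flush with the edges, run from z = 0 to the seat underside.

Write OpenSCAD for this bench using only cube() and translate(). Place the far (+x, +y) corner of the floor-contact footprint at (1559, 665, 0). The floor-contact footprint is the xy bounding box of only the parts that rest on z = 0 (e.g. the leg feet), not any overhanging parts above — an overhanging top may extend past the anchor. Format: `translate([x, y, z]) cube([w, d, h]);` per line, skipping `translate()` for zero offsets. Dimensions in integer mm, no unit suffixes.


// leg_h = 455 − 33 = 422
translate([228, 288, 422]) cube([1331, 377, 33]);
translate([228, 288, 0]) cube([57, 57, 422]);
translate([228, 608, 0]) cube([57, 57, 422]);
translate([1502, 288, 0]) cube([57, 57, 422]);
translate([1502, 608, 0]) cube([57, 57, 422]);


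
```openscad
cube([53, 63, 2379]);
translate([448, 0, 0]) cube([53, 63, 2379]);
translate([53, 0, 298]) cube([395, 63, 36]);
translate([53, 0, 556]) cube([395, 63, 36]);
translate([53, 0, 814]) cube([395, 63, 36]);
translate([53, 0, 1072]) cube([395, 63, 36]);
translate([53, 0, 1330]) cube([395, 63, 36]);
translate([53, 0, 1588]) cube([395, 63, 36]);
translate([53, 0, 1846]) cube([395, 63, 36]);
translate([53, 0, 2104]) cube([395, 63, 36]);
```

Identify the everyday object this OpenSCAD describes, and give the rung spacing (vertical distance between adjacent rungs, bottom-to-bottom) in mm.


A ladder. The rung spacing is 258 mm.

Two tall 53×63 posts with 8 short bars between them — a ladder. Adjacent rungs sit at z = 298 and z = 556, so the spacing is 556 − 298 = 258 mm.


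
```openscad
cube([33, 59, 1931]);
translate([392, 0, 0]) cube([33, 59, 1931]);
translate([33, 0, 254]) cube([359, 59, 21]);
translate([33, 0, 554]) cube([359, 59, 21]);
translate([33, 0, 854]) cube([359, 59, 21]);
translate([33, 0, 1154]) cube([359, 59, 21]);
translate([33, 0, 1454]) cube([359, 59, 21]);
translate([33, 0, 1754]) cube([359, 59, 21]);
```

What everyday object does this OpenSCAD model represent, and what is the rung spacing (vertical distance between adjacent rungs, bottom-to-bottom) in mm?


A ladder. The rung spacing is 300 mm.

Two tall 33×59 posts with 6 short bars between them — a ladder. Adjacent rungs sit at z = 254 and z = 554, so the spacing is 554 − 254 = 300 mm.


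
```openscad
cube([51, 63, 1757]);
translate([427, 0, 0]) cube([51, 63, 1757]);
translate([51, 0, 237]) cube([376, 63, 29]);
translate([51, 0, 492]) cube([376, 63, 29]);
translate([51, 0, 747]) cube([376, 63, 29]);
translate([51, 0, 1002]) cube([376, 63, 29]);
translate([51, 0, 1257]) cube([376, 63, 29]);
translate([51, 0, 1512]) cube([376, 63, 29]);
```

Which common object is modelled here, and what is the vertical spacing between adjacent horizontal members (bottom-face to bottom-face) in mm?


A ladder. The rung spacing is 255 mm.

Two tall 51×63 posts with 6 short bars between them — a ladder. Adjacent rungs sit at z = 237 and z = 492, so the spacing is 492 − 237 = 255 mm.


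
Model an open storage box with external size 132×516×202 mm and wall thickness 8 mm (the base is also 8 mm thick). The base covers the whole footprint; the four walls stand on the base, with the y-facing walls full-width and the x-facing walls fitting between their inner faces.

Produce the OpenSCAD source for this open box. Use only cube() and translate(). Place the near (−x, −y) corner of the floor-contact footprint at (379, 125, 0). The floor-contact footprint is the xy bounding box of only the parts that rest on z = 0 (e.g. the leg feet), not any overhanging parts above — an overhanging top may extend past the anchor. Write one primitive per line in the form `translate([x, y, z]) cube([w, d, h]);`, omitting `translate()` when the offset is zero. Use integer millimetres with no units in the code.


translate([379, 125, 0]) cube([132, 516, 8]);
translate([379, 125, 8]) cube([132, 8, 194]);
translate([379, 633, 8]) cube([132, 8, 194]);
translate([379, 133, 8]) cube([8, 500, 194]);
translate([503, 133, 8]) cube([8, 500, 194]);


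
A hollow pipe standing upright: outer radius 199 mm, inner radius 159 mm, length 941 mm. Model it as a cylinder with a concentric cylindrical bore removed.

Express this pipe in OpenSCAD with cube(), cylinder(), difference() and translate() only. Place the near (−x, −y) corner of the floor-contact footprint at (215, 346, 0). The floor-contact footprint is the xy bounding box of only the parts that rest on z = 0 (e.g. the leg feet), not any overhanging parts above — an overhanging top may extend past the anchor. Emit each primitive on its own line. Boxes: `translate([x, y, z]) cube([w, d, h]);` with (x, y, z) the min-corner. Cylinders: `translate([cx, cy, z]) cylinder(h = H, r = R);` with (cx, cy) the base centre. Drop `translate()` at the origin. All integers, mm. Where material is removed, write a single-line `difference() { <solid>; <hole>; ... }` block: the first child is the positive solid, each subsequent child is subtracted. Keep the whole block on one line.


difference() { translate([414, 545, 0]) cylinder(h = 941, r = 199); translate([414, 545, 0]) cylinder(h = 941, r = 159); }


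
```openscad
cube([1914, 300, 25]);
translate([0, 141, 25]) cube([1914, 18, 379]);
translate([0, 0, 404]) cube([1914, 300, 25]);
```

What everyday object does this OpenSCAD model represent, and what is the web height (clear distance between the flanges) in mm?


An I-beam. The web height is 379 mm.

Two wide flanges with a thin centred web — an I-beam. Overall 429 mm minus two 25 mm flanges gives a web of 429 − 2·25 = 379 mm.


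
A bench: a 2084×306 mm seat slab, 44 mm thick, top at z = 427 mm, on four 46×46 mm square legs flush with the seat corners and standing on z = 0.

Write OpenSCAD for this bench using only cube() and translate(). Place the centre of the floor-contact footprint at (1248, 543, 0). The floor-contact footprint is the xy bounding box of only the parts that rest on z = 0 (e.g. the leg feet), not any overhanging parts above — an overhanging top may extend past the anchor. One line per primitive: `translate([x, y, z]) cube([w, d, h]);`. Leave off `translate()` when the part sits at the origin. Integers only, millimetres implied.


translate([206, 390, 383]) cube([2084, 306, 44]);
translate([206, 390, 0]) cube([46, 46, 383]);
translate([206, 650, 0]) cube([46, 46, 383]);
translate([2244, 390, 0]) cube([46, 46, 383]);
translate([2244, 650, 0]) cube([46, 46, 383]);


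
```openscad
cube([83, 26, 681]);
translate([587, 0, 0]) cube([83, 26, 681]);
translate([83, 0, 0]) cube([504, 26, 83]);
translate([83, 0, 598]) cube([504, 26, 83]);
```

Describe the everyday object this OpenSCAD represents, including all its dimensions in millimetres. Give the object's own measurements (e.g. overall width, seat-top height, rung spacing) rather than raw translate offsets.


A rectangular picture frame lying in the x–z plane (depth along y). The opening is 504 mm wide (x) by 515 mm tall (z), surrounded by a border 83 mm wide on all four sides. The frame is 26 mm deep and is made of two full-height vertical stiles with two horizontal rails fitted between them.


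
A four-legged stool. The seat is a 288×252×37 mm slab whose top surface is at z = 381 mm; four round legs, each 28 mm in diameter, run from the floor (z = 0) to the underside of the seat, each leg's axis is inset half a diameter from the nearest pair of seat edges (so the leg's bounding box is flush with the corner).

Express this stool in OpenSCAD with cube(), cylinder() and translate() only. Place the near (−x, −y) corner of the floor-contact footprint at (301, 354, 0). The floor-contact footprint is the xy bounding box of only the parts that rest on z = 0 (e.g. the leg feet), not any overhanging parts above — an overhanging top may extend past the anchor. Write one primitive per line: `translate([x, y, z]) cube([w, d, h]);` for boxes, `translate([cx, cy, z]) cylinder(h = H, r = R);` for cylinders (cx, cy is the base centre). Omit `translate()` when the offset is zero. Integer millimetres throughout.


translate([301, 354, 344]) cube([288, 252, 37]);
translate([315, 368, 0]) cylinder(h = 344, r = 14);
translate([575, 368, 0]) cylinder(h = 344, r = 14);
translate([315, 592, 0]) cylinder(h = 344, r = 14);
translate([575, 592, 0]) cylinder(h = 344, r = 14);


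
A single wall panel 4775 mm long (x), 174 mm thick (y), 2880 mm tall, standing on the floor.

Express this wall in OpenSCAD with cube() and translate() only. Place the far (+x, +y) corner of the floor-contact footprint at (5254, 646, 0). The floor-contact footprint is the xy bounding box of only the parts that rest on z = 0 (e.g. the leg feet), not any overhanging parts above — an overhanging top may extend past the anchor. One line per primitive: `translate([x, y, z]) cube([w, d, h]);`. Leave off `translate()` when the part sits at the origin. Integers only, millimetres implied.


translate([479, 472, 0]) cube([4775, 174, 2880]);


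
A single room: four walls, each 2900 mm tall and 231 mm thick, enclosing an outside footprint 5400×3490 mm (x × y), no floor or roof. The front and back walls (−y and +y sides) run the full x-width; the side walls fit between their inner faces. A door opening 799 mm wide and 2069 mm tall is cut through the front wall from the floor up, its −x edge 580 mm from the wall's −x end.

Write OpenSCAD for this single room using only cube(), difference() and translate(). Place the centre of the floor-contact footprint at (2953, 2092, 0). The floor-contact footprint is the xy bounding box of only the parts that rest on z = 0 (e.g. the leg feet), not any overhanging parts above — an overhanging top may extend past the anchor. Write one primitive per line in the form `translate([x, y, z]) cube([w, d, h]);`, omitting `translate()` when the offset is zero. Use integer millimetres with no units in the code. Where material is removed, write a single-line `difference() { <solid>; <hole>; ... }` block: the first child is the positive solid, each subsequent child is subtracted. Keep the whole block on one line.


difference() { translate([253, 347, 0]) cube([5400, 231, 2900]); translate([833, 347, 0]) cube([799, 231, 2069]); }
translate([253, 3606, 0]) cube([5400, 231, 2900]);
translate([253, 578, 0]) cube([231, 3028, 2900]);
translate([5422, 578, 0]) cube([231, 3028, 2900]);


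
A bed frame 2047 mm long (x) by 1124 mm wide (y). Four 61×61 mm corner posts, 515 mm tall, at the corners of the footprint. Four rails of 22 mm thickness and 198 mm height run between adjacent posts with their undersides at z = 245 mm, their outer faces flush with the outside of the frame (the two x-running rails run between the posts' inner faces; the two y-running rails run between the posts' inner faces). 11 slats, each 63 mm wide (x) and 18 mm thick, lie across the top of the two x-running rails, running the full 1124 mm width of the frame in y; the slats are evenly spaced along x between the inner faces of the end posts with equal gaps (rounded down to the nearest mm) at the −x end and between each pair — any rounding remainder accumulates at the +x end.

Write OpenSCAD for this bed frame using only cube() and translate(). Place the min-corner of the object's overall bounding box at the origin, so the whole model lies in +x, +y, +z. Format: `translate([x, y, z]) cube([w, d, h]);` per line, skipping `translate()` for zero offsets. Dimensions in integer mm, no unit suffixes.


// slat z = rail_z + rail_h = 245 + 198 = 443
// slat gap = ⌊(1925 − 11·63) / 12⌋ = 102
cube([61, 61, 515]);
translate([0, 1063, 0]) cube([61, 61, 515]);
translate([1986, 0, 0]) cube([61, 61, 515]);
translate([1986, 1063, 0]) cube([61, 61, 515]);
translate([61, 0, 245]) cube([1925, 22, 198]);
translate([61, 1102, 245]) cube([1925, 22, 198]);
translate([0, 61, 245]) cube([22, 1002, 198]);
translate([2025, 61, 245]) cube([22, 1002, 198]);
translate([163, 0, 443]) cube([63, 1124, 18]);
translate([328, 0, 443]) cube([63, 1124, 18]);
translate([493, 0, 443]) cube([63, 1124, 18]);
translate([658, 0, 443]) cube([63, 1124, 18]);
translate([823, 0, 443]) cube([63, 1124, 18]);
translate([988, 0, 443]) cube([63, 1124, 18]);
translate([1153, 0, 443]) cube([63, 1124, 18]);
translate([1318, 0, 443]) cube([63, 1124, 18]);
translate([1483, 0, 443]) cube([63, 1124, 18]);
translate([1648, 0, 443]) cube([63, 1124, 18]);
translate([1813, 0, 443]) cube([63, 1124, 18]);


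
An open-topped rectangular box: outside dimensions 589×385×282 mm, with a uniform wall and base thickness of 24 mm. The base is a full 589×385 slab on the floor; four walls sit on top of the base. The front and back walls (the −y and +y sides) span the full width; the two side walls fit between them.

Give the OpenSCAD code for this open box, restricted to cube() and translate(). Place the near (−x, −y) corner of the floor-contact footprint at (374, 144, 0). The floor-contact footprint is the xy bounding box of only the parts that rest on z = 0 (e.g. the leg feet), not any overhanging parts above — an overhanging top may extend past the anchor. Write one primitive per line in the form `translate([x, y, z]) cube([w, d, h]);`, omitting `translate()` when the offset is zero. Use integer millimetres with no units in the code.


translate([374, 144, 0]) cube([589, 385, 24]);
translate([374, 144, 24]) cube([589, 24, 258]);
translate([374, 505, 24]) cube([589, 24, 258]);
translate([374, 168, 24]) cube([24, 337, 258]);
translate([939, 168, 24]) cube([24, 337, 258]);


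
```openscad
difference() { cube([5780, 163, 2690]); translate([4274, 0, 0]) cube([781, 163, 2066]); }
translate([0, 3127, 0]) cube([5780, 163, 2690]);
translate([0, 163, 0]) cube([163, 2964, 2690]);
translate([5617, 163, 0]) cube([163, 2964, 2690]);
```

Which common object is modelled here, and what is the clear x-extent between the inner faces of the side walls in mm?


A single room. The interior width is 5454 mm.

Four walls enclosing a rectangle with a door in the front wall — a room. Outside width 5780 minus two 163 mm walls gives 5454 mm.


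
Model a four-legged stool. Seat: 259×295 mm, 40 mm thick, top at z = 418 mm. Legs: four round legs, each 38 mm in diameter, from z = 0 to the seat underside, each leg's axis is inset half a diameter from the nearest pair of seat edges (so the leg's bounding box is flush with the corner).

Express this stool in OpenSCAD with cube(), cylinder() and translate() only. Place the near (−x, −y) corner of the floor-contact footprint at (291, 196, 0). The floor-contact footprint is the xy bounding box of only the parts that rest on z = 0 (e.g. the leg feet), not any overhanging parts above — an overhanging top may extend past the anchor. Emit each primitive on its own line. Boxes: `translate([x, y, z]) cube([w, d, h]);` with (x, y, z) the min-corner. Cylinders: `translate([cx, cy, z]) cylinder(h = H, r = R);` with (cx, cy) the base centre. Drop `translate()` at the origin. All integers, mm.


translate([291, 196, 378]) cube([259, 295, 40]);
translate([310, 215, 0]) cylinder(h = 378, r = 19);
translate([531, 215, 0]) cylinder(h = 378, r = 19);
translate([310, 472, 0]) cylinder(h = 378, r = 19);
translate([531, 472, 0]) cylinder(h = 378, r = 19);


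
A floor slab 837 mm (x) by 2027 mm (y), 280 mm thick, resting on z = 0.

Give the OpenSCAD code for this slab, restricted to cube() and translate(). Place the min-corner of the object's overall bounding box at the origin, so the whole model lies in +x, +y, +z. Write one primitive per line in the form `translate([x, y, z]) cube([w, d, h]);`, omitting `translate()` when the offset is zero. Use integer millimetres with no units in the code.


cube([837, 2027, 280]);


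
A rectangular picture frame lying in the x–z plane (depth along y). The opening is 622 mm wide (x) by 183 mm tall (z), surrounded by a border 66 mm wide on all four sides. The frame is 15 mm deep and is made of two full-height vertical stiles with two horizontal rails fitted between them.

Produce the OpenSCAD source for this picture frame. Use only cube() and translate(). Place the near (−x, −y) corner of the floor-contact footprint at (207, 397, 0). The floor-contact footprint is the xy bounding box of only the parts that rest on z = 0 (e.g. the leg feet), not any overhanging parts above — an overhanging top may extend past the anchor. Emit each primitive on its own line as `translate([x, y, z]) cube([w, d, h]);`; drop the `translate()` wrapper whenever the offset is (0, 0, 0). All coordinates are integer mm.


translate([207, 397, 0]) cube([66, 15, 315]);
translate([895, 397, 0]) cube([66, 15, 315]);
translate([273, 397, 0]) cube([622, 15, 66]);
translate([273, 397, 249]) cube([622, 15, 66]);


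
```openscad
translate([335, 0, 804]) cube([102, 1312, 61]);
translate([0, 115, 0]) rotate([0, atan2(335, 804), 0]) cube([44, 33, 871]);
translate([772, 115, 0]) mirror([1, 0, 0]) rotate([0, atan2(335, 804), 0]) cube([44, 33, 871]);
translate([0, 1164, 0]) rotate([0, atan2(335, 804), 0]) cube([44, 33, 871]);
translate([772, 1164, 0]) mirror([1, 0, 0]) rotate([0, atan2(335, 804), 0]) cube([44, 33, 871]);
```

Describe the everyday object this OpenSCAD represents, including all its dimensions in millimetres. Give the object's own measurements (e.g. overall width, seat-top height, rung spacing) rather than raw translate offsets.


A sawhorse. A 102×1312×61 mm beam (x, y, z) sits on two A-frame leg pairs. Each pair is two raked legs of 44×33 mm section (33 mm along y) splaying symmetrically in x. Each leg rises 804 mm vertically over 335 mm of horizontal reach and is 871 mm long along its own axis. Every leg's outer bottom edge rests on the floor and its outer top edge meets a bottom edge of the beam — the left legs (tilting toward +x) meet the beam's −x bottom edge, the right legs (their mirror images, tilting toward −x) meet its +x bottom edge — so the leg tops tuck under the beam, the beam's underside is 804 mm above the floor, and the feet are 772 mm apart outside-to-outside with the beam centred between them. The two leg pairs are set in 115 mm from either end of the beam.


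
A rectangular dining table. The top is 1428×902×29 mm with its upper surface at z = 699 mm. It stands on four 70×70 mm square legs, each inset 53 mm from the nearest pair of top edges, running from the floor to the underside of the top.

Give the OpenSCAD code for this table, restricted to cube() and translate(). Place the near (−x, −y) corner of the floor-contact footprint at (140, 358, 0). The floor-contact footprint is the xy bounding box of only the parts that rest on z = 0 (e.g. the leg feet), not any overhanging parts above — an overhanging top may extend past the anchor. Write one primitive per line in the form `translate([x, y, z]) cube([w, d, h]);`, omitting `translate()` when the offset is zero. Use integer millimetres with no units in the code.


// leg_h = 699 - 29 = 670
translate([87, 305, 670]) cube([1428, 902, 29]);
translate([140, 358, 0]) cube([70, 70, 670]);
translate([1392, 358, 0]) cube([70, 70, 670]);
translate([140, 1084, 0]) cube([70, 70, 670]);
translate([1392, 1084, 0]) cube([70, 70, 670]);


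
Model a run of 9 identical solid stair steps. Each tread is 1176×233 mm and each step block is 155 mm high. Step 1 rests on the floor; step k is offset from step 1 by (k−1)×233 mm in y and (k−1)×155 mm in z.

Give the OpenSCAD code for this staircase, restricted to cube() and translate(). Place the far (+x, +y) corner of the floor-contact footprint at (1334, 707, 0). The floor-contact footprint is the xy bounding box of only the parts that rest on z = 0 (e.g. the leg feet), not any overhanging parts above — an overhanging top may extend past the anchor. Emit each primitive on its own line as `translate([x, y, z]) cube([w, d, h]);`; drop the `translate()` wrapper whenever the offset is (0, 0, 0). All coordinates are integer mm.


translate([158, 474, 0]) cube([1176, 233, 155]);
translate([158, 707, 155]) cube([1176, 233, 155]);
translate([158, 940, 310]) cube([1176, 233, 155]);
translate([158, 1173, 465]) cube([1176, 233, 155]);
translate([158, 1406, 620]) cube([1176, 233, 155]);
translate([158, 1639, 775]) cube([1176, 233, 155]);
translate([158, 1872, 930]) cube([1176, 233, 155]);
translate([158, 2105, 1085]) cube([1176, 233, 155]);
translate([158, 2338, 1240]) cube([1176, 233, 155]);


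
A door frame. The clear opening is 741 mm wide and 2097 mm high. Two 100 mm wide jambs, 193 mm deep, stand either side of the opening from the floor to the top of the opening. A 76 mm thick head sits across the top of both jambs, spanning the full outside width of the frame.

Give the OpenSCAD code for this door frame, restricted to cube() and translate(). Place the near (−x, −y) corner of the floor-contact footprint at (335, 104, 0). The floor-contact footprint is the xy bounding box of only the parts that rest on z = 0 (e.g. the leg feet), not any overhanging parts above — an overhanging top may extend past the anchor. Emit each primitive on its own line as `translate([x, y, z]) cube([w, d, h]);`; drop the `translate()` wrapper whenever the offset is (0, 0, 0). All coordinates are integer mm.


translate([335, 104, 0]) cube([100, 193, 2097]);
translate([1176, 104, 0]) cube([100, 193, 2097]);
translate([335, 104, 2097]) cube([941, 193, 76]);


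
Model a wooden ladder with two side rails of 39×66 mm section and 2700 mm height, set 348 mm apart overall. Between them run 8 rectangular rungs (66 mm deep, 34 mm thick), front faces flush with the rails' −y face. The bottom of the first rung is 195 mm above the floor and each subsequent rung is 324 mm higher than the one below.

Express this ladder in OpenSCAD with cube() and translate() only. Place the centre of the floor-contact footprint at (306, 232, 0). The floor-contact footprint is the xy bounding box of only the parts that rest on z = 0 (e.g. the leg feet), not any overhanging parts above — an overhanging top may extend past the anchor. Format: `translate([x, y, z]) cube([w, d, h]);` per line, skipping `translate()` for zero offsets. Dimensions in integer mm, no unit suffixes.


// rung span = 348 - 2*39 = 270
// rung[k] z = 195 + k*324
translate([132, 199, 0]) cube([39, 66, 2700]);
translate([441, 199, 0]) cube([39, 66, 2700]);
translate([171, 199, 195]) cube([270, 66, 34]);
translate([171, 199, 519]) cube([270, 66, 34]);
translate([171, 199, 843]) cube([270, 66, 34]);
translate([171, 199, 1167]) cube([270, 66, 34]);
translate([171, 199, 1491]) cube([270, 66, 34]);
translate([171, 199, 1815]) cube([270, 66, 34]);
translate([171, 199, 2139]) cube([270, 66, 34]);
translate([171, 199, 2463]) cube([270, 66, 34]);


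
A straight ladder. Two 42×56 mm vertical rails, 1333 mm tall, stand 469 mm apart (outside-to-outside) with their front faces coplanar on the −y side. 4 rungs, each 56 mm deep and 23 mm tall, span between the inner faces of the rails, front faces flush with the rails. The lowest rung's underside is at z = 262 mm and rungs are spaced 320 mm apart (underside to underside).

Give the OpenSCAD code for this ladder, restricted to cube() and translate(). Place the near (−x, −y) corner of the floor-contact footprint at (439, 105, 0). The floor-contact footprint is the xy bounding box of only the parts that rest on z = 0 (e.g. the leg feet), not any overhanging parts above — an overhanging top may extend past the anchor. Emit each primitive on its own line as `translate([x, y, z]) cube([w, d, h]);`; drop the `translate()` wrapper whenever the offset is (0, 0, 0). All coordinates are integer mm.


translate([439, 105, 0]) cube([42, 56, 1333]);
translate([866, 105, 0]) cube([42, 56, 1333]);
translate([481, 105, 262]) cube([385, 56, 23]);
translate([481, 105, 582]) cube([385, 56, 23]);
translate([481, 105, 902]) cube([385, 56, 23]);
translate([481, 105, 1222]) cube([385, 56, 23]);


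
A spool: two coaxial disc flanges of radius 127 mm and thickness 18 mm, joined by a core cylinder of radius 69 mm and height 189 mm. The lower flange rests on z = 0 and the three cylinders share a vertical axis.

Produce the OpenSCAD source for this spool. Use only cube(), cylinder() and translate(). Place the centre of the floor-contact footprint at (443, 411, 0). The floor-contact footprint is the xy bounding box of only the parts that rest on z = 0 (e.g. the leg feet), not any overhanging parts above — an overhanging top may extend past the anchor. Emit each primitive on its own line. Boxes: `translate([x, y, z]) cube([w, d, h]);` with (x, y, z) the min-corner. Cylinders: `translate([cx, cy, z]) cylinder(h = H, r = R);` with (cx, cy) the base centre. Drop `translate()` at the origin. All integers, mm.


translate([443, 411, 0]) cylinder(h = 18, r = 127);
translate([443, 411, 18]) cylinder(h = 189, r = 69);
translate([443, 411, 207]) cylinder(h = 18, r = 127);


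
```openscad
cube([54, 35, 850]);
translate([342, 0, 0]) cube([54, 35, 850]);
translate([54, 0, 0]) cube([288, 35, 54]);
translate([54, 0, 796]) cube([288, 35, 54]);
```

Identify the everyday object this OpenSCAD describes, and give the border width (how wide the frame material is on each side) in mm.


A picture frame. The border width is 54 mm.

Four thin pieces enclosing a rectangular opening — a picture frame. The two full-height stiles are 850 mm tall; the top rail sits at z = 796 and is 54 mm tall, so the border above the opening is 850 − 796 = 54 mm, matching the stile x-width.


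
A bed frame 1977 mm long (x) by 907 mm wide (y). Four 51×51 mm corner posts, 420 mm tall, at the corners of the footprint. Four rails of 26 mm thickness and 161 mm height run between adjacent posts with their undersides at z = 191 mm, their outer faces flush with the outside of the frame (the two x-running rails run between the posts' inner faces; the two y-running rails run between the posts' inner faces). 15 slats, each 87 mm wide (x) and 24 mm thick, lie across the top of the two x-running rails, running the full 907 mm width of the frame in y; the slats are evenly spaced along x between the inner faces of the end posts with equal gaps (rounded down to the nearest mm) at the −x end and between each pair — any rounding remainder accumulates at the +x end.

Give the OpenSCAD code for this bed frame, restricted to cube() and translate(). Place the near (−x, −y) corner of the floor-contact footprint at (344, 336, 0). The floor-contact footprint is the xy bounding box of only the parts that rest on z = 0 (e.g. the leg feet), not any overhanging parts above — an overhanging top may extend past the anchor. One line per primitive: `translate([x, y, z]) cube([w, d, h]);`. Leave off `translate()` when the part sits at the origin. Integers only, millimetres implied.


// slat z = rail_z + rail_h = 191 + 161 = 352
// slat gap = ⌊(1875 − 15·87) / 16⌋ = 35
translate([344, 336, 0]) cube([51, 51, 420]);
translate([344, 1192, 0]) cube([51, 51, 420]);
translate([2270, 336, 0]) cube([51, 51, 420]);
translate([2270, 1192, 0]) cube([51, 51, 420]);
translate([395, 336, 191]) cube([1875, 26, 161]);
translate([395, 1217, 191]) cube([1875, 26, 161]);
translate([344, 387, 191]) cube([26, 805, 161]);
translate([2295, 387, 191]) cube([26, 805, 161]);
translate([430, 336, 352]) cube([87, 907, 24]);
translate([552, 336, 352]) cube([87, 907, 24]);
translate([674, 336, 352]) cube([87, 907, 24]);
translate([796, 336, 352]) cube([87, 907, 24]);
translate([918, 336, 352]) cube([87, 907, 24]);
translate([1040, 336, 352]) cube([87, 907, 24]);
translate([1162, 336, 352]) cube([87, 907, 24]);
translate([1284, 336, 352]) cube([87, 907, 24]);
translate([1406, 336, 352]) cube([87, 907, 24]);
translate([1528, 336, 352]) cube([87, 907, 24]);
translate([1650, 336, 352]) cube([87, 907, 24]);
translate([1772, 336, 352]) cube([87, 907, 24]);
translate([1894, 336, 352]) cube([87, 907, 24]);
translate([2016, 336, 352]) cube([87, 907, 24]);
translate([2138, 336, 352]) cube([87, 907, 24]);


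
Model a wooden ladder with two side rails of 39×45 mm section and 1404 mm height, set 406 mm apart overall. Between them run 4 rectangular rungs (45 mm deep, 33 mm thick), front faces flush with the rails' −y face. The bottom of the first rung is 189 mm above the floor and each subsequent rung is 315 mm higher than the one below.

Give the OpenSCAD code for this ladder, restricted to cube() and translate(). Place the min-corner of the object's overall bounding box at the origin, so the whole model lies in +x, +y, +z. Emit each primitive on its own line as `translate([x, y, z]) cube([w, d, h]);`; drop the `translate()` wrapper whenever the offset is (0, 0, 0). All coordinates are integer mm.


cube([39, 45, 1404]);
translate([367, 0, 0]) cube([39, 45, 1404]);
translate([39, 0, 189]) cube([328, 45, 33]);
translate([39, 0, 504]) cube([328, 45, 33]);
translate([39, 0, 819]) cube([328, 45, 33]);
translate([39, 0, 1134]) cube([328, 45, 33]);


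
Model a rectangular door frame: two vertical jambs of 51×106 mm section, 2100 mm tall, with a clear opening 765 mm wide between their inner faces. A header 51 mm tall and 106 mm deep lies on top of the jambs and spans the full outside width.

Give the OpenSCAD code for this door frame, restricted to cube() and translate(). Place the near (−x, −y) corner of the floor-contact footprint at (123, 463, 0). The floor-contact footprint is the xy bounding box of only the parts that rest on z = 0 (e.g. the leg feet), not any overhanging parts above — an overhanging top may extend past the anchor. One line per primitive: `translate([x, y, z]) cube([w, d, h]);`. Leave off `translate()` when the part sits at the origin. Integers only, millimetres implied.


translate([123, 463, 0]) cube([51, 106, 2100]);
translate([939, 463, 0]) cube([51, 106, 2100]);
translate([123, 463, 2100]) cube([867, 106, 51]);


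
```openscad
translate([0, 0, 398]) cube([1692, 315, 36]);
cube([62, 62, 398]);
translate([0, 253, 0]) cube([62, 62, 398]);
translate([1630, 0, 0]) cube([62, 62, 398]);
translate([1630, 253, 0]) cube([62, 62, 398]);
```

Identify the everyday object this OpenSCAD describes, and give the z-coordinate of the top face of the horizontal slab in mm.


A bench. The seat-top height is 434 mm.

A long slab on four corner posts — a bench. The slab sits at z = 398 with thickness 36, so the top is 398 + 36 = 434 mm.


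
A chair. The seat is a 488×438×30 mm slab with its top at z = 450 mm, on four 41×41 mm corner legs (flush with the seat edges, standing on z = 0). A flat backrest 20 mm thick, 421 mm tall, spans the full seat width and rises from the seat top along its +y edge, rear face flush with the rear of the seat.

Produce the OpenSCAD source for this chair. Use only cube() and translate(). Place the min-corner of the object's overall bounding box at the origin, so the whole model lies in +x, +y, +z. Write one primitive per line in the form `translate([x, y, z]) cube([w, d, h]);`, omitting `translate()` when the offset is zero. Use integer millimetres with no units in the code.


translate([0, 0, 420]) cube([488, 438, 30]);
cube([41, 41, 420]);
translate([447, 0, 0]) cube([41, 41, 420]);
translate([0, 397, 0]) cube([41, 41, 420]);
translate([447, 397, 0]) cube([41, 41, 420]);
translate([0, 418, 450]) cube([488, 20, 421]);


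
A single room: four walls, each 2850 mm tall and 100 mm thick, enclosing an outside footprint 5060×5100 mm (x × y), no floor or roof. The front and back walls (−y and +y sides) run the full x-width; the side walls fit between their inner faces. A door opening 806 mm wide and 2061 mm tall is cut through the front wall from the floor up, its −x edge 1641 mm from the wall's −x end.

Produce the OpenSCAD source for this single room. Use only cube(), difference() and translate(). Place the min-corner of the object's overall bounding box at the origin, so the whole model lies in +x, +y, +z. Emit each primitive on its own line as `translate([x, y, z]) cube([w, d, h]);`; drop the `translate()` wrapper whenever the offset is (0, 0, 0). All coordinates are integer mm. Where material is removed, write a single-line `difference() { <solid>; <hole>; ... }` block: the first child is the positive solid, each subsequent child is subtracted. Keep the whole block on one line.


difference() { cube([5060, 100, 2850]); translate([1641, 0, 0]) cube([806, 100, 2061]); }
translate([0, 5000, 0]) cube([5060, 100, 2850]);
translate([0, 100, 0]) cube([100, 4900, 2850]);
translate([4960, 100, 0]) cube([100, 4900, 2850]);


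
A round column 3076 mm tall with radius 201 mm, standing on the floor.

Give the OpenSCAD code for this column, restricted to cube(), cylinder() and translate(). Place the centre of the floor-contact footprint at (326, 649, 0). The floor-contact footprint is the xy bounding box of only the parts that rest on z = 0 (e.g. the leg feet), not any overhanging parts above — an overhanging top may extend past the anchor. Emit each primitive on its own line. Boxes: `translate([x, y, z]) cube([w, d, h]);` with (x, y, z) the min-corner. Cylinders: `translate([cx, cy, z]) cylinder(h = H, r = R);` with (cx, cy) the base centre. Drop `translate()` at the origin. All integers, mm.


translate([326, 649, 0]) cylinder(h = 3076, r = 201);


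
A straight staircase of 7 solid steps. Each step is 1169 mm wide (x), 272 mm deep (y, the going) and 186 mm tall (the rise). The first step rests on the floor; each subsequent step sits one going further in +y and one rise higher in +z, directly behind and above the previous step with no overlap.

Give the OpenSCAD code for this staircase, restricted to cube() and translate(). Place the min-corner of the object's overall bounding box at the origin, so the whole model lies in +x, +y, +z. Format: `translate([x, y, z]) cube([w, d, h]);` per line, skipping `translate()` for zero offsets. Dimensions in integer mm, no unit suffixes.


cube([1169, 272, 186]);
translate([0, 272, 186]) cube([1169, 272, 186]);
translate([0, 544, 372]) cube([1169, 272, 186]);
translate([0, 816, 558]) cube([1169, 272, 186]);
translate([0, 1088, 744]) cube([1169, 272, 186]);
translate([0, 1360, 930]) cube([1169, 272, 186]);
translate([0, 1632, 1116]) cube([1169, 272, 186]);


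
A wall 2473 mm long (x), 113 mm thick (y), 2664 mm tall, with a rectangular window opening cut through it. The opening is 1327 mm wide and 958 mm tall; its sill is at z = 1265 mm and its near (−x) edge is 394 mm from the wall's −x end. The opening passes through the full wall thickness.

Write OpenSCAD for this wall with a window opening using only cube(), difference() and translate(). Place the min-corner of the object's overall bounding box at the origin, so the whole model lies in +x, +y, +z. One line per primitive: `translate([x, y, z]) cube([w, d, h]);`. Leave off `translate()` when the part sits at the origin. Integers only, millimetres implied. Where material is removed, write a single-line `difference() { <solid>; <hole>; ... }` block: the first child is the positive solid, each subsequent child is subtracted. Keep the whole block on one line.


difference() { cube([2473, 113, 2664]); translate([394, 0, 1265]) cube([1327, 113, 958]); }


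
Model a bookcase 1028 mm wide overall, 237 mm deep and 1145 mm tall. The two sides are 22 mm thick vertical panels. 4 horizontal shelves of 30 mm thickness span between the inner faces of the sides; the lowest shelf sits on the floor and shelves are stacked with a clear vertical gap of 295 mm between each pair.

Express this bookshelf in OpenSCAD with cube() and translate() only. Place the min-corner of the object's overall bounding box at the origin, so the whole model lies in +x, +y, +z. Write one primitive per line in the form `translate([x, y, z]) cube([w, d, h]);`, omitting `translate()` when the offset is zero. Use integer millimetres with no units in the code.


cube([22, 237, 1145]);
translate([1006, 0, 0]) cube([22, 237, 1145]);
translate([22, 0, 0]) cube([984, 237, 30]);
translate([22, 0, 325]) cube([984, 237, 30]);
translate([22, 0, 650]) cube([984, 237, 30]);
translate([22, 0, 975]) cube([984, 237, 30]);
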